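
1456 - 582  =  874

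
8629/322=26 + 257/322 = 26.80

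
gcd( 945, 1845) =45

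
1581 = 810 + 771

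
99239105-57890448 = 41348657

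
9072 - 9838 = -766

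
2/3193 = 2/3193 = 0.00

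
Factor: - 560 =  - 2^4*5^1*7^1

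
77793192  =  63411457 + 14381735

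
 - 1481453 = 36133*( - 41 )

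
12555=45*279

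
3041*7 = 21287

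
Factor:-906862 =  -2^1*11^1*41221^1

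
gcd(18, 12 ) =6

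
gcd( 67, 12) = 1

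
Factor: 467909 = 13^1 *35993^1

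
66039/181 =364 + 155/181 =364.86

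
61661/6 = 61661/6 = 10276.83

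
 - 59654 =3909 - 63563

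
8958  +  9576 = 18534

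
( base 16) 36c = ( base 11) 727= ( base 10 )876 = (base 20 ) 23G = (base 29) 116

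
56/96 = 7/12 = 0.58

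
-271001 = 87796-358797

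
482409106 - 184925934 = 297483172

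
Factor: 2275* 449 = 1021475 = 5^2*7^1*13^1* 449^1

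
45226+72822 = 118048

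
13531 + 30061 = 43592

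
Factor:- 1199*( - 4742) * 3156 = 17943936648 = 2^3*3^1  *11^1*109^1*263^1*2371^1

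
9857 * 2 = 19714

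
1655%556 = 543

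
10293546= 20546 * 501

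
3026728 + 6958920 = 9985648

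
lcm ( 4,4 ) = 4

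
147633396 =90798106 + 56835290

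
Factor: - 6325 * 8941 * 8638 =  - 488494664350 = - 2^1 *5^2*7^1 * 11^1*23^1*617^1*8941^1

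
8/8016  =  1/1002 =0.00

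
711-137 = 574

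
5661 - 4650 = 1011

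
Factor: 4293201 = 3^1 * 11^2*11827^1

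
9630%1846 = 400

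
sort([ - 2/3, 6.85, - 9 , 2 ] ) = [  -  9, - 2/3, 2 , 6.85 ] 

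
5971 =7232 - 1261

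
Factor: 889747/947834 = 2^ ( - 1 ) *19^(- 1) * 24943^( - 1)*889747^1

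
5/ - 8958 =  - 1 + 8953/8958 = -0.00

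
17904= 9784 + 8120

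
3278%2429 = 849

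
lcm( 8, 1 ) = 8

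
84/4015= 84/4015 = 0.02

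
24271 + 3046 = 27317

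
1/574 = 1/574=   0.00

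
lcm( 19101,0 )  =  0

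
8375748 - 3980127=4395621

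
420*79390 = 33343800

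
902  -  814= 88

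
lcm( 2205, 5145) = 15435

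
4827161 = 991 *4871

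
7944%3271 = 1402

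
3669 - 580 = 3089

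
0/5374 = 0 = 0.00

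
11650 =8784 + 2866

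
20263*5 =101315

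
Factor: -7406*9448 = - 69971888 =-  2^4*7^1*23^2*1181^1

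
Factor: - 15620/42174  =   - 2^1 *3^( - 3 )*5^1 = - 10/27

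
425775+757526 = 1183301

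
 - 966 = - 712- 254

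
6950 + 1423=8373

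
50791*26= 1320566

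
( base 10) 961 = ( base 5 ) 12321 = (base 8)1701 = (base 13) 58c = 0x3c1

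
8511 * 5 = 42555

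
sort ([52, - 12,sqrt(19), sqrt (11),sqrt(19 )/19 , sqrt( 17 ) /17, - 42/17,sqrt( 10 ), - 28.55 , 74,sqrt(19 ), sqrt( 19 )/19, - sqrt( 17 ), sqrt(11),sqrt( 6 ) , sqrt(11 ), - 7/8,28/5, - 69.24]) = [ - 69.24,-28.55, - 12, - sqrt( 17), - 42/17  ,-7/8, sqrt( 19)/19, sqrt(19 )/19,sqrt (17 )/17,sqrt(6 ), sqrt (10) , sqrt( 11), sqrt( 11 ),sqrt( 11 ), sqrt(19 ),sqrt( 19 ) , 28/5,52, 74 ] 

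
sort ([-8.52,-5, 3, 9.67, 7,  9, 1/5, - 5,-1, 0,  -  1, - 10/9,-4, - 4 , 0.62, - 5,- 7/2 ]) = [ - 8.52, - 5,  -  5, - 5,-4,  -  4,-7/2,  -  10/9, - 1,-1 , 0,1/5,0.62, 3 , 7,9, 9.67] 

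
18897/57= 6299/19  =  331.53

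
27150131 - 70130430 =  - 42980299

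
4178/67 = 62 + 24/67= 62.36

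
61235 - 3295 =57940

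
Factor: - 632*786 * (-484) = 2^6 * 3^1 * 11^2*79^1*131^1 = 240427968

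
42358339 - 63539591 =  - 21181252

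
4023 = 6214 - 2191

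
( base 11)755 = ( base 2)1110001011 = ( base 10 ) 907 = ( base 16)38B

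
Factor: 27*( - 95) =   -  3^3*5^1*19^1 = -2565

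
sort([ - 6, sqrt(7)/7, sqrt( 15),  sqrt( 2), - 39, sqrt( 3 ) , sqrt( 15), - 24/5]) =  [-39 ,  -  6, - 24/5,  sqrt(7) /7, sqrt(2), sqrt( 3 ),sqrt(15 ),sqrt(15)] 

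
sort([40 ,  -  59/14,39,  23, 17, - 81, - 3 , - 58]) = [ - 81, - 58 , - 59/14  ,-3,17 , 23, 39, 40 ]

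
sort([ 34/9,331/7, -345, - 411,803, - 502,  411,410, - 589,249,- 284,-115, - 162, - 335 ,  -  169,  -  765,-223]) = [ - 765,-589, - 502, - 411, - 345, - 335, - 284, - 223,  -  169,-162, - 115,34/9,331/7,249,  410, 411,803]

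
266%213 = 53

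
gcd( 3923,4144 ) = 1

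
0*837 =0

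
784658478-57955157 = 726703321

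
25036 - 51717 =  - 26681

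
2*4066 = 8132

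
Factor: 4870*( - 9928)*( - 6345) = 306776689200 = 2^4 *3^3*5^2 * 17^1 * 47^1*73^1*487^1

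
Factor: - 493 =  - 17^1*29^1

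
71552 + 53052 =124604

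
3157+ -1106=2051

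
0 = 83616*0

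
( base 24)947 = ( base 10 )5287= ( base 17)1150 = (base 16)14A7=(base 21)BKG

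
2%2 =0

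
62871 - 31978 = 30893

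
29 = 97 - 68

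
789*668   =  527052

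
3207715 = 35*91649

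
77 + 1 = 78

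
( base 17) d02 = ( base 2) 111010101111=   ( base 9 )5136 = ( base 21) 8B0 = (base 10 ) 3759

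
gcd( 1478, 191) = 1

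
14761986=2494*5919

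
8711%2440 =1391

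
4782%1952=878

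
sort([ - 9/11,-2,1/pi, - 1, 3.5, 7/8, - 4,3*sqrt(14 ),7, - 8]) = [ - 8, - 4, - 2,  -  1 , - 9/11,1/pi, 7/8, 3.5,7, 3*sqrt( 14 )]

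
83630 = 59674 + 23956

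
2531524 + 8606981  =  11138505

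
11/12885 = 11/12885 = 0.00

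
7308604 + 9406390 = 16714994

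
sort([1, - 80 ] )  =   [ - 80,1]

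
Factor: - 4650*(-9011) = 41901150 = 2^1* 3^1 * 5^2*31^1*9011^1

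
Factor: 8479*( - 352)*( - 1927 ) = 5751339616 = 2^5*11^1*41^1*47^1*61^1*139^1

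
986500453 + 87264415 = 1073764868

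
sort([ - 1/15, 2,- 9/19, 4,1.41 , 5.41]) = [-9/19, - 1/15,1.41, 2 , 4,5.41 ]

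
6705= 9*745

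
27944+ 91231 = 119175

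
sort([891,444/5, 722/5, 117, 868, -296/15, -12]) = [ -296/15, -12, 444/5, 117,722/5, 868,891]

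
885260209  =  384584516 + 500675693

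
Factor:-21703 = - 11^1*1973^1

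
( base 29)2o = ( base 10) 82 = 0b1010010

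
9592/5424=1199/678= 1.77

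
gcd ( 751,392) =1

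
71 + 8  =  79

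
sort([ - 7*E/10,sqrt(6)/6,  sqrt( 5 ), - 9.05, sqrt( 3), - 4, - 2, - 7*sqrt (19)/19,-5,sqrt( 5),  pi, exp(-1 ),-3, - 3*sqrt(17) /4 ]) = [  -  9.05 ,-5, - 4, -3*sqrt( 17) /4,  -  3,-2,-7*E/10, - 7*sqrt( 19 ) /19, exp( - 1 ), sqrt(6 )/6,sqrt( 3 ),sqrt( 5) , sqrt( 5), pi ]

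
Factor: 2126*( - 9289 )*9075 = - 2^1*3^1*5^2*7^1*11^2*1063^1*1327^1 = - 179216857050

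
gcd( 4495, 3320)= 5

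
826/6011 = 826/6011 = 0.14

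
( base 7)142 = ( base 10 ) 79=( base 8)117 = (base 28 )2N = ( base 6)211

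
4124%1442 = 1240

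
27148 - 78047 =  - 50899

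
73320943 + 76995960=150316903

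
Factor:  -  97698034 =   -  2^1*7^1*6978431^1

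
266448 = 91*2928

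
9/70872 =3/23624 = 0.00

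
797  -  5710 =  - 4913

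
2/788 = 1/394 = 0.00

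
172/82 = 2 + 4/41 = 2.10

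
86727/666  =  130 + 49/222 =130.22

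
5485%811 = 619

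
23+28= 51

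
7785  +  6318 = 14103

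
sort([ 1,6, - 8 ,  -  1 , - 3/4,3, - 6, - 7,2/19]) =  [- 8, - 7, -6, - 1 , - 3/4, 2/19,  1  ,  3, 6 ]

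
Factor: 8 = 2^3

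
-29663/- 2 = 29663/2 = 14831.50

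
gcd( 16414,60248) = 2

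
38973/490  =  38973/490 = 79.54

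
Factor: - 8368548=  - 2^2*3^1*697379^1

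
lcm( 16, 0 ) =0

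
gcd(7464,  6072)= 24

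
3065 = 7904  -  4839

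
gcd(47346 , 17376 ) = 6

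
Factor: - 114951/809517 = - 149^( - 1 )*1811^( - 1)*38317^1=   - 38317/269839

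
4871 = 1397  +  3474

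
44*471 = 20724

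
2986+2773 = 5759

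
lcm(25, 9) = 225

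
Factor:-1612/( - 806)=2 = 2^1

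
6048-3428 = 2620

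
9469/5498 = 1 + 3971/5498 =1.72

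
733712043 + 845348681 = 1579060724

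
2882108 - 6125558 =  - 3243450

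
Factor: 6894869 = 6894869^1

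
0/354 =0 = 0.00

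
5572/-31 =-180 + 8/31=-  179.74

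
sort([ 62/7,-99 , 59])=[ - 99,62/7 , 59] 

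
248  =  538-290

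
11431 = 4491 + 6940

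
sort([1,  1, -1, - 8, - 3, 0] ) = [-8, - 3,  -  1,0, 1, 1]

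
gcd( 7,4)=1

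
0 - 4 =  - 4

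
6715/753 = 8 + 691/753 = 8.92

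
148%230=148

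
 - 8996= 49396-58392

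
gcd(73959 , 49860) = 831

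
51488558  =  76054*677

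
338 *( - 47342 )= - 16001596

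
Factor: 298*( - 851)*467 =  - 118430266 =- 2^1*23^1*  37^1*149^1*467^1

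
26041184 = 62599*416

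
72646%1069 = 1023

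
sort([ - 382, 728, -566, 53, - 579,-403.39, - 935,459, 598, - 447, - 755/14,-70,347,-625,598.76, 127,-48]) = [ - 935,  -  625, - 579, - 566,  -  447, - 403.39, - 382,  -  70,  -  755/14, - 48, 53, 127, 347, 459,598, 598.76, 728]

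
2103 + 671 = 2774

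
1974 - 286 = 1688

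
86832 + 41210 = 128042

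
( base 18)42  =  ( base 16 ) 4A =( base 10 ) 74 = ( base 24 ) 32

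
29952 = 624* 48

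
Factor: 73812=2^2*3^1*6151^1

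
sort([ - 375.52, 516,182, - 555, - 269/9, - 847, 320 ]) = [ - 847, - 555, - 375.52, - 269/9, 182, 320,516]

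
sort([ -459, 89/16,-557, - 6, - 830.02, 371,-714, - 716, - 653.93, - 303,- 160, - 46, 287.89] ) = [ - 830.02  , - 716 , - 714, - 653.93,  -  557, - 459 , - 303 ,-160,- 46, - 6, 89/16,287.89,371]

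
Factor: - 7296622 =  - 2^1*37^1 * 151^1*653^1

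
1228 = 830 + 398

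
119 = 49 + 70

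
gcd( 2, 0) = 2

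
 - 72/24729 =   -  1 +8219/8243 = - 0.00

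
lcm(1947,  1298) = 3894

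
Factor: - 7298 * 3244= - 2^3*41^1  *  89^1*811^1 = -23674712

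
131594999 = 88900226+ 42694773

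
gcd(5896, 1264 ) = 8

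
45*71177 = 3202965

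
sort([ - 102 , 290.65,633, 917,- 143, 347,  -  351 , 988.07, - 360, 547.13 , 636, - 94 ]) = [ - 360, - 351, - 143, - 102 , -94,  290.65, 347,547.13,  633,636 , 917 , 988.07 ] 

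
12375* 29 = 358875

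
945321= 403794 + 541527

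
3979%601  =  373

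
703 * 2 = 1406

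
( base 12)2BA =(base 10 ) 430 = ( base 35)ca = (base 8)656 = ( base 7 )1153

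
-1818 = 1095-2913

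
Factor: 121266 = 2^1*3^2*6737^1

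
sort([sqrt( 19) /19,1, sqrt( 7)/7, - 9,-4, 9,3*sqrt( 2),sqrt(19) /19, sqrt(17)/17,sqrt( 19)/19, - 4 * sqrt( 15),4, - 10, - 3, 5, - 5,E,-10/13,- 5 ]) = [ - 4*sqrt(15), - 10 , - 9, - 5, - 5, - 4,  -  3,-10/13, sqrt(19 ) /19,  sqrt(19 ) /19 , sqrt( 19)/19, sqrt( 17) /17, sqrt(7 )/7, 1,E,4,3 * sqrt( 2) , 5,9]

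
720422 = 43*16754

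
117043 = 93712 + 23331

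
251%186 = 65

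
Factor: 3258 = 2^1*3^2*181^1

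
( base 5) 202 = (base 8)64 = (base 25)22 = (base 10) 52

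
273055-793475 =-520420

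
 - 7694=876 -8570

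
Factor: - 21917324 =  - 2^2 * 11^1*13^1*38317^1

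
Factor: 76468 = 2^2*7^1*2731^1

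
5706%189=36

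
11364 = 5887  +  5477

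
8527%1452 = 1267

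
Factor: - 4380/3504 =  - 2^ ( - 2 )*5^1 = - 5/4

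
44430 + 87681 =132111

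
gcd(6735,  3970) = 5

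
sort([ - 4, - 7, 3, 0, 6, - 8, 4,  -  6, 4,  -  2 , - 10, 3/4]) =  [ - 10, - 8, - 7, - 6,- 4, - 2, 0,3/4, 3,  4, 4,6]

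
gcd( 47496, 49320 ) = 24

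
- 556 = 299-855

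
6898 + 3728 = 10626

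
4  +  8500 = 8504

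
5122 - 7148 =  - 2026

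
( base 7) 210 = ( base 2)1101001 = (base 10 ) 105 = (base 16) 69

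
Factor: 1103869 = 13^1*84913^1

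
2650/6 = 1325/3 =441.67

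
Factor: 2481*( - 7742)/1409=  - 2^1*3^1*7^2*79^1*827^1*1409^( - 1 ) = -  19207902/1409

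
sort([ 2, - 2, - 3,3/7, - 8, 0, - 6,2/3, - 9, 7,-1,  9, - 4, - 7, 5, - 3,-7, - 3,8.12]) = [ -9, - 8, - 7,  -  7  , - 6,-4,- 3, - 3, - 3, - 2, - 1, 0,3/7, 2/3, 2,5 , 7 , 8.12, 9 ]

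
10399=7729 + 2670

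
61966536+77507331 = 139473867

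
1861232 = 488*3814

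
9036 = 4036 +5000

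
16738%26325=16738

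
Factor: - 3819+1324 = -2495= -5^1  *499^1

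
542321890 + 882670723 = 1424992613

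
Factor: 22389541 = 43^2*12109^1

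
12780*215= 2747700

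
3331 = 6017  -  2686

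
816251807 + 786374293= 1602626100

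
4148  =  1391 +2757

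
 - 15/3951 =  - 1+ 1312/1317 = - 0.00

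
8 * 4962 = 39696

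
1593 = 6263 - 4670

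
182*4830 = 879060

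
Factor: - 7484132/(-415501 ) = 2^2*97^1*113^(  -  1 ) * 3677^(-1 )*19289^1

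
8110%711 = 289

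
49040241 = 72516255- 23476014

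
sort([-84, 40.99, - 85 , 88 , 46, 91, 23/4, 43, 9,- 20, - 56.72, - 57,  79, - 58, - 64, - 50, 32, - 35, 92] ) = [  -  85, -84, - 64,-58,  -  57, - 56.72, - 50,  -  35,-20,  23/4,9, 32,  40.99,  43, 46,79,  88 , 91, 92]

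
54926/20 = 27463/10 = 2746.30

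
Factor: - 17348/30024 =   -  4337/7506 = -2^( - 1)*3^(-3)  *139^(-1) *4337^1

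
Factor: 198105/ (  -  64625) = -3^1*5^(  -  2)*11^( - 1 ) * 281^1 = -  843/275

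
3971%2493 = 1478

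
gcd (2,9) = 1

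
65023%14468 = 7151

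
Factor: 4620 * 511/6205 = 2^2*3^1  *  7^2*11^1*17^( - 1 ) = 6468/17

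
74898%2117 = 803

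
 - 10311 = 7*( - 1473)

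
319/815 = 319/815 = 0.39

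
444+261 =705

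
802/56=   14 + 9/28 = 14.32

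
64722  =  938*69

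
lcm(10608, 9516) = 647088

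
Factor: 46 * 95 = 4370 = 2^1*5^1*19^1 * 23^1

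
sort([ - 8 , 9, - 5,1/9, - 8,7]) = [-8,  -  8,-5,1/9,7,9]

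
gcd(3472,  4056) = 8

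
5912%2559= 794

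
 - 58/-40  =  29/20 = 1.45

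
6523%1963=634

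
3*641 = 1923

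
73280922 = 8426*8697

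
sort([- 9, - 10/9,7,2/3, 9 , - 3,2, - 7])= [ - 9, -7, - 3, - 10/9,2/3 , 2,7,9 ] 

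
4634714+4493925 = 9128639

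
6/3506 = 3/1753=0.00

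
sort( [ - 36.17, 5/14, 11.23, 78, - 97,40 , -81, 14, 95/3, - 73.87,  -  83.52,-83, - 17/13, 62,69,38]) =[  -  97, - 83.52, -83, - 81, - 73.87, - 36.17, -17/13,5/14, 11.23, 14,  95/3, 38, 40, 62, 69, 78 ] 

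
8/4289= 8/4289 = 0.00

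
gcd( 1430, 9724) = 286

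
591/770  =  591/770 = 0.77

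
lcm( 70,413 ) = 4130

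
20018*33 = 660594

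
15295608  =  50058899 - 34763291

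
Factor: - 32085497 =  - 3769^1*8513^1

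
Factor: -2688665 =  - 5^1*7^1*76819^1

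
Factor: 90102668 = 2^2*22525667^1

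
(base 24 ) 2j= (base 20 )37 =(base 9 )74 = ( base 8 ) 103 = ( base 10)67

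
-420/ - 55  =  84/11 = 7.64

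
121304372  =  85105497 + 36198875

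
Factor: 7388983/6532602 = 2^(-1)*3^( - 1 ) * 7^1*59^1*479^( - 1 ) * 2273^ ( - 1 ) * 17891^1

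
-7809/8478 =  - 2603/2826=-  0.92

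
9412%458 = 252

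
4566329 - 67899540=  - 63333211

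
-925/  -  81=925/81 =11.42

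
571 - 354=217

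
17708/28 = 4427/7  =  632.43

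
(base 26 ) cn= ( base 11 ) 285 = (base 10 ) 335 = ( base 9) 412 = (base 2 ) 101001111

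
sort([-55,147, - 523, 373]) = [-523,  -  55,147,373 ] 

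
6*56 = 336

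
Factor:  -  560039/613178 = -2^( - 1)*306589^(  -  1 )*560039^1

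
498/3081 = 166/1027 = 0.16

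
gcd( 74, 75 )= 1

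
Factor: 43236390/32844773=2^1*3^1*5^1*13^(-1)* 29^1*49697^1*2526521^(-1 ) 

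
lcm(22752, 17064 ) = 68256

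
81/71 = 1 + 10/71= 1.14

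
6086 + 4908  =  10994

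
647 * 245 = 158515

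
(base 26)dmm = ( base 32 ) 956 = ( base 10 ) 9382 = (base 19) 16IF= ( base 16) 24A6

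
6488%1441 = 724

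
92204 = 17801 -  - 74403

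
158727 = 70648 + 88079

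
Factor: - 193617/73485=- 3^1*5^( - 1)*23^(-1) * 101^1 = - 303/115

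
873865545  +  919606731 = 1793472276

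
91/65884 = 1/724= 0.00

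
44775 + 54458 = 99233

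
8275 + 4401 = 12676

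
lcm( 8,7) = 56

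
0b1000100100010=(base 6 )32150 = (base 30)4Q6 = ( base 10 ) 4386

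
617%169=110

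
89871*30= 2696130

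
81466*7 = 570262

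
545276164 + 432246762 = 977522926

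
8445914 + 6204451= 14650365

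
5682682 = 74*76793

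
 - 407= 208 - 615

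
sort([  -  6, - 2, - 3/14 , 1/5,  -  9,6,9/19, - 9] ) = [ - 9  , - 9, - 6,-2, - 3/14 , 1/5,9/19,6]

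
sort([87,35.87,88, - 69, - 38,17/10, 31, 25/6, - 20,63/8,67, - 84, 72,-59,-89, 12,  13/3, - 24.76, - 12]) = [  -  89, - 84, - 69,-59, - 38, - 24.76,-20, - 12,17/10,25/6,13/3,63/8,12, 31, 35.87,67 , 72, 87,88 ]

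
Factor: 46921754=2^1*11^1*19^1 *112253^1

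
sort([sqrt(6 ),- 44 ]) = [ - 44, sqrt( 6) ] 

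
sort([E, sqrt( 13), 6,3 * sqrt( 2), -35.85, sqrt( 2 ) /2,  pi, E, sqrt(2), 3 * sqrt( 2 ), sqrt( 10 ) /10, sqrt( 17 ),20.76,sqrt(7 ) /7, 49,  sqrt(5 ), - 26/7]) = [  -  35.85,-26/7, sqrt( 10 ) /10,sqrt( 7)/7, sqrt( 2 ) /2 , sqrt( 2 ), sqrt( 5 ) , E, E, pi, sqrt( 13 ),sqrt( 17 ),3*sqrt ( 2),3*sqrt(2), 6, 20.76, 49 ] 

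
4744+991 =5735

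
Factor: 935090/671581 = 2^1*5^1*13^1* 7193^1*671581^( -1)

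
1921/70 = 27 + 31/70 = 27.44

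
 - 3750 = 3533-7283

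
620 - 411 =209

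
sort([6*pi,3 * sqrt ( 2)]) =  [3*sqrt( 2 ), 6 * pi]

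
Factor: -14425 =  - 5^2*577^1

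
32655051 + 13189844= 45844895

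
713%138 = 23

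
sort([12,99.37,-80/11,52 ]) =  [-80/11,12,52,99.37] 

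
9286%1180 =1026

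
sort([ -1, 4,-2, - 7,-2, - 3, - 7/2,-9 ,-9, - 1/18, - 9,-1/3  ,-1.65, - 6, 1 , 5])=[ - 9, - 9,  -  9,  -  7,-6, - 7/2,  -  3, - 2, - 2, - 1.65, - 1,- 1/3, -1/18 , 1, 4,  5 ]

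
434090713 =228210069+205880644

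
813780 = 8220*99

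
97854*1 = 97854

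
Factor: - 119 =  - 7^1*17^1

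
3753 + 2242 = 5995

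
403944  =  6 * 67324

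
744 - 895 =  - 151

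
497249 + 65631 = 562880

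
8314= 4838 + 3476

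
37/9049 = 37/9049= 0.00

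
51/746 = 51/746 = 0.07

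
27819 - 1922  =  25897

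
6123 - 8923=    - 2800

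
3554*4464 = 15865056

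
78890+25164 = 104054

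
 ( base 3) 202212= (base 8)1063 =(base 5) 4223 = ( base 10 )563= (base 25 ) md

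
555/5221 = 555/5221 = 0.11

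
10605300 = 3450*3074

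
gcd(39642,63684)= 6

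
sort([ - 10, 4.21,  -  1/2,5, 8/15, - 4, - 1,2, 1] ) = [ - 10, - 4, - 1 , - 1/2,  8/15,1,  2 , 4.21 , 5 ] 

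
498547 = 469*1063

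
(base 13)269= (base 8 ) 651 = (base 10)425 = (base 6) 1545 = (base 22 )J7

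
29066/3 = 29066/3 = 9688.67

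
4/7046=2/3523 = 0.00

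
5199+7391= 12590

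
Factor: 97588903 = 863^1*113081^1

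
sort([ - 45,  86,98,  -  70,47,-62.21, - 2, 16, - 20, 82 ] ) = [ - 70, -62.21, -45 , - 20,-2, 16,47,82,86, 98]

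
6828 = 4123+2705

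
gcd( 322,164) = 2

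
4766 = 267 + 4499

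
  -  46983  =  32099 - 79082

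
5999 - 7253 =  - 1254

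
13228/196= 3307/49 = 67.49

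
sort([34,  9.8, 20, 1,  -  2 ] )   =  [ - 2,  1,9.8, 20,34 ]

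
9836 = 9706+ 130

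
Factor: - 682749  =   - 3^4 * 8429^1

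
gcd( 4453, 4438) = 1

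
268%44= 4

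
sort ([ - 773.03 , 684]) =[  -  773.03, 684]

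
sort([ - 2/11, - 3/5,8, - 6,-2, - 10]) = [-10 ,  -  6, - 2, - 3/5,-2/11, 8] 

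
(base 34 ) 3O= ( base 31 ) 42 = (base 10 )126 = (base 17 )77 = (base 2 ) 1111110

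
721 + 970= 1691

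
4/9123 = 4/9123 = 0.00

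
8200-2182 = 6018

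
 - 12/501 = -4/167 = -0.02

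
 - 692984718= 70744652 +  - 763729370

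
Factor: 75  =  3^1*5^2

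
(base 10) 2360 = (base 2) 100100111000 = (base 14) C08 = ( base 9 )3212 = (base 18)752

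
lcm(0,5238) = 0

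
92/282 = 46/141 = 0.33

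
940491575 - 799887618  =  140603957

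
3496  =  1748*2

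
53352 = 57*936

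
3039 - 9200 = - 6161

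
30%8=6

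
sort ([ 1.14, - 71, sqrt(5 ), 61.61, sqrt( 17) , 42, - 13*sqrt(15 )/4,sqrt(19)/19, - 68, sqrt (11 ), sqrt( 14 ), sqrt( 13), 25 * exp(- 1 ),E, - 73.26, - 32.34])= [ - 73.26,- 71, - 68, - 32.34,-13*sqrt( 15 )/4,  sqrt( 19)/19,1.14, sqrt(5 ),E , sqrt(11),sqrt( 13),sqrt( 14),sqrt(17), 25*exp ( - 1),42, 61.61]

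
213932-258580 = - 44648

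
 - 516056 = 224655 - 740711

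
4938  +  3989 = 8927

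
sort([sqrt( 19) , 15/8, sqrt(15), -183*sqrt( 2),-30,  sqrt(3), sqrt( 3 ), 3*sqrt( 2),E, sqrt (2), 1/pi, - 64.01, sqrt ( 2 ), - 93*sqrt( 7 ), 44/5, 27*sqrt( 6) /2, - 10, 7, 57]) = [ - 183*sqrt (2),-93*sqrt ( 7) ,-64.01 , - 30, - 10,1/pi , sqrt( 2),  sqrt( 2 ),sqrt(3), sqrt( 3), 15/8, E,sqrt( 15 ), 3*sqrt( 2),  sqrt( 19),7, 44/5, 27*sqrt ( 6 )/2,57 ]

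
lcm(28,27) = 756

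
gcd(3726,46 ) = 46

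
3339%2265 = 1074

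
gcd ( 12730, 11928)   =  2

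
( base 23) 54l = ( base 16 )AC6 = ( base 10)2758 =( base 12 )171A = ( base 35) 28s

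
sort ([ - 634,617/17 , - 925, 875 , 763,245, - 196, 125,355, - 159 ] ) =[-925, - 634,-196,- 159,617/17,125, 245,355,763,875] 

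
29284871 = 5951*4921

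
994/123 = 994/123  =  8.08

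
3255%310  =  155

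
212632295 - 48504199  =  164128096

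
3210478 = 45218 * 71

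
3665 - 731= 2934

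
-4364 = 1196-5560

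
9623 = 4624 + 4999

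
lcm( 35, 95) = 665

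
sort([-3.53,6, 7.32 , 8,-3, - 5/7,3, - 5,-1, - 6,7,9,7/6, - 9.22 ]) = [  -  9.22,  -  6, - 5, - 3.53 ,-3, - 1, - 5/7, 7/6,3, 6,7, 7.32,8 , 9 ]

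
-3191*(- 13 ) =41483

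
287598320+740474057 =1028072377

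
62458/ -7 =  - 8923 + 3/7 = - 8922.57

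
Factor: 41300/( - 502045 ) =-8260/100409 = -2^2 * 5^1 *7^1*31^(  -  1 ) * 41^( - 1)*59^1 * 79^ ( -1)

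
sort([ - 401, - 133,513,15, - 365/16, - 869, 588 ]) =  [ - 869, - 401, - 133, - 365/16,15,513,588]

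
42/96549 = 14/32183 = 0.00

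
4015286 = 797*5038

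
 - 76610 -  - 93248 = 16638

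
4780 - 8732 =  - 3952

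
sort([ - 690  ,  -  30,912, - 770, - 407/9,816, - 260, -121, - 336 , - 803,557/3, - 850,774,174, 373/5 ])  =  [  -  850,  -  803, -770, - 690, - 336, - 260 ,-121, - 407/9, - 30,373/5,174,557/3, 774, 816,912]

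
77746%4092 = 4090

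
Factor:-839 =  - 839^1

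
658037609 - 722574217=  - 64536608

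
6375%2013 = 336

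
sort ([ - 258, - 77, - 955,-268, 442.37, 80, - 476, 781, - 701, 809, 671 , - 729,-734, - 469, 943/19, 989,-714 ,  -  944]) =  [ - 955, - 944, - 734,- 729,  -  714, - 701, - 476, - 469, - 268,  -  258,-77,  943/19 , 80, 442.37, 671, 781,809, 989 ] 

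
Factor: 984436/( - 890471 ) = - 2^2 *17^1*31^1*397^( - 1 ) * 467^1*2243^( - 1)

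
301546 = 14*21539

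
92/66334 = 46/33167 = 0.00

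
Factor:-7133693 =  - 7^1*17^1*151^1*397^1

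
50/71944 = 25/35972 = 0.00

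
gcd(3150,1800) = 450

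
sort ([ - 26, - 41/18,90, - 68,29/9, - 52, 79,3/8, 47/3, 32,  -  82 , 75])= [ - 82 ,-68, -52 , - 26,  -  41/18,3/8, 29/9, 47/3, 32, 75,79, 90]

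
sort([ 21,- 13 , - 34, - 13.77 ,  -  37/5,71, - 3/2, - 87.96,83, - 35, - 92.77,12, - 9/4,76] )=[ - 92.77, - 87.96, - 35, - 34, - 13.77,-13, - 37/5 , - 9/4, - 3/2,  12,21,  71,76,83]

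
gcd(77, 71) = 1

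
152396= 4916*31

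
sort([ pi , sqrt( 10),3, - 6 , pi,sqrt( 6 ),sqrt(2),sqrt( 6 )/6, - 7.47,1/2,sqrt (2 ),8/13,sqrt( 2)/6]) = [  -  7.47,-6, sqrt (2 )/6,sqrt(  6)/6,1/2, 8/13,sqrt (2), sqrt (2),sqrt(6 )  ,  3,pi, pi,sqrt(10 ) ] 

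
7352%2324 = 380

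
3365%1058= 191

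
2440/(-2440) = -1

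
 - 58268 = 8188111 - 8246379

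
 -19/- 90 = 19/90=0.21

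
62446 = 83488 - 21042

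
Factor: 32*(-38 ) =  - 2^6 * 19^1 = - 1216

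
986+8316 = 9302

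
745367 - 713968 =31399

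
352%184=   168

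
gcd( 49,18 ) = 1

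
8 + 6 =14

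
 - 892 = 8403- 9295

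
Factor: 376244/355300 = 503/475 = 5^( - 2) * 19^(-1)*503^1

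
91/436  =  91/436 = 0.21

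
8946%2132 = 418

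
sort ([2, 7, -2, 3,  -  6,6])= [ - 6,  -  2, 2, 3,6,  7] 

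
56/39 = 56/39 = 1.44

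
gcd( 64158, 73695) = 867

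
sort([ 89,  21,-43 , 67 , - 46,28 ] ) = [ -46, -43, 21, 28,67 , 89 ]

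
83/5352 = 83/5352 = 0.02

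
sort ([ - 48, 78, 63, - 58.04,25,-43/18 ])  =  [ - 58.04,-48 ,-43/18 , 25, 63, 78]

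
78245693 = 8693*9001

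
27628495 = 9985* 2767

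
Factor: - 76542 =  - 2^1*3^1*12757^1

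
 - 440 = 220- 660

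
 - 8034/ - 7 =1147 + 5/7 = 1147.71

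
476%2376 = 476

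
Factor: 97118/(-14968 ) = -48559/7484 = - 2^(  -  2 ) * 7^2*991^1*1871^(  -  1 ) 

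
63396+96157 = 159553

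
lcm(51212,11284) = 665756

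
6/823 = 6/823 = 0.01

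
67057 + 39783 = 106840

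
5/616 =5/616= 0.01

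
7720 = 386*20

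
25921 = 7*3703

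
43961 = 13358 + 30603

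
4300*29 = 124700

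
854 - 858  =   - 4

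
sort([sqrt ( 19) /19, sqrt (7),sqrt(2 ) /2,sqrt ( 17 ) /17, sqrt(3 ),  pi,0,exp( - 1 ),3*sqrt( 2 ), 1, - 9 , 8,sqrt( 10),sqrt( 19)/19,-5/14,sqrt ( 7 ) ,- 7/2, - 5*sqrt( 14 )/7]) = [  -  9, - 7/2, - 5*sqrt(14)/7, - 5/14, 0, sqrt(19 ) /19 , sqrt(19)/19,sqrt( 17)/17,exp( - 1 ), sqrt (2 )/2, 1  ,  sqrt( 3 ),sqrt(7 ), sqrt( 7 ) , pi,sqrt( 10),3*sqrt(2 ) , 8 ]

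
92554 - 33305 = 59249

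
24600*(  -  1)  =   - 24600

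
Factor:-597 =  - 3^1*199^1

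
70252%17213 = 1400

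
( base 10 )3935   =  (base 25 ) 67A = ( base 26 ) 5L9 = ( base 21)8J8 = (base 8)7537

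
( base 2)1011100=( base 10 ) 92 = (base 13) 71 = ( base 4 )1130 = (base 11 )84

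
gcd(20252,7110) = 2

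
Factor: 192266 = 2^1*251^1 * 383^1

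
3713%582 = 221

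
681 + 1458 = 2139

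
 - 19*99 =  - 1881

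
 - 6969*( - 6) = 41814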